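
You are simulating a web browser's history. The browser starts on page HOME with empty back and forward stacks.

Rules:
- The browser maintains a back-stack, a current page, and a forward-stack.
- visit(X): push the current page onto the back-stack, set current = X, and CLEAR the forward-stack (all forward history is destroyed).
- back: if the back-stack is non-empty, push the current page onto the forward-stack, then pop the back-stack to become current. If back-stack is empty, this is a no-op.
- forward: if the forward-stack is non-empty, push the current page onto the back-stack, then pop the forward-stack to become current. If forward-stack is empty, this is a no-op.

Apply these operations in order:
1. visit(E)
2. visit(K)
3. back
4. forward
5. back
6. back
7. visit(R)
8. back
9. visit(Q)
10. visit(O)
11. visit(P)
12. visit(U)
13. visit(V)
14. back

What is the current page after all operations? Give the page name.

After 1 (visit(E)): cur=E back=1 fwd=0
After 2 (visit(K)): cur=K back=2 fwd=0
After 3 (back): cur=E back=1 fwd=1
After 4 (forward): cur=K back=2 fwd=0
After 5 (back): cur=E back=1 fwd=1
After 6 (back): cur=HOME back=0 fwd=2
After 7 (visit(R)): cur=R back=1 fwd=0
After 8 (back): cur=HOME back=0 fwd=1
After 9 (visit(Q)): cur=Q back=1 fwd=0
After 10 (visit(O)): cur=O back=2 fwd=0
After 11 (visit(P)): cur=P back=3 fwd=0
After 12 (visit(U)): cur=U back=4 fwd=0
After 13 (visit(V)): cur=V back=5 fwd=0
After 14 (back): cur=U back=4 fwd=1

Answer: U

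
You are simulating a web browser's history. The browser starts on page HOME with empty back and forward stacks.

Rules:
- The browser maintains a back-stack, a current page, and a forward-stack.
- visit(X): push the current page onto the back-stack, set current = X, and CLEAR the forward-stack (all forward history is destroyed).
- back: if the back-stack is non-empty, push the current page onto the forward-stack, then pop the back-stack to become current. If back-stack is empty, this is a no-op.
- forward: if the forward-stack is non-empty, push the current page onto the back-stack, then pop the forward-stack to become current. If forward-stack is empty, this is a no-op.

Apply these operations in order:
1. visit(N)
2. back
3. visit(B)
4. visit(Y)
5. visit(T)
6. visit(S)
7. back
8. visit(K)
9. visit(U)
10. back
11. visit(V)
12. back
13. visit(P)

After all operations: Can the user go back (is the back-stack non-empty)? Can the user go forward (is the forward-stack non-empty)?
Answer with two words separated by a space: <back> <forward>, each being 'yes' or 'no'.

Answer: yes no

Derivation:
After 1 (visit(N)): cur=N back=1 fwd=0
After 2 (back): cur=HOME back=0 fwd=1
After 3 (visit(B)): cur=B back=1 fwd=0
After 4 (visit(Y)): cur=Y back=2 fwd=0
After 5 (visit(T)): cur=T back=3 fwd=0
After 6 (visit(S)): cur=S back=4 fwd=0
After 7 (back): cur=T back=3 fwd=1
After 8 (visit(K)): cur=K back=4 fwd=0
After 9 (visit(U)): cur=U back=5 fwd=0
After 10 (back): cur=K back=4 fwd=1
After 11 (visit(V)): cur=V back=5 fwd=0
After 12 (back): cur=K back=4 fwd=1
After 13 (visit(P)): cur=P back=5 fwd=0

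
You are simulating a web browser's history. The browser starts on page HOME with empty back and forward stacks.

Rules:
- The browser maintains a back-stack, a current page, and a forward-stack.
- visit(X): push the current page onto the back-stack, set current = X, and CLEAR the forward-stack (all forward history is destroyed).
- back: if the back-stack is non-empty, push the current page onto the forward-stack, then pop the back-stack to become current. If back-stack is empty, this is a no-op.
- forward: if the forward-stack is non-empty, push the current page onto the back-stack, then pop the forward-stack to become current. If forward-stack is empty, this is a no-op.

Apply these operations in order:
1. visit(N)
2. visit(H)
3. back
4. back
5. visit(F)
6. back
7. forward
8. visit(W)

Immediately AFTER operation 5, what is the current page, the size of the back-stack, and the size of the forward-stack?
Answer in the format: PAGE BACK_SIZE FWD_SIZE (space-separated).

After 1 (visit(N)): cur=N back=1 fwd=0
After 2 (visit(H)): cur=H back=2 fwd=0
After 3 (back): cur=N back=1 fwd=1
After 4 (back): cur=HOME back=0 fwd=2
After 5 (visit(F)): cur=F back=1 fwd=0

F 1 0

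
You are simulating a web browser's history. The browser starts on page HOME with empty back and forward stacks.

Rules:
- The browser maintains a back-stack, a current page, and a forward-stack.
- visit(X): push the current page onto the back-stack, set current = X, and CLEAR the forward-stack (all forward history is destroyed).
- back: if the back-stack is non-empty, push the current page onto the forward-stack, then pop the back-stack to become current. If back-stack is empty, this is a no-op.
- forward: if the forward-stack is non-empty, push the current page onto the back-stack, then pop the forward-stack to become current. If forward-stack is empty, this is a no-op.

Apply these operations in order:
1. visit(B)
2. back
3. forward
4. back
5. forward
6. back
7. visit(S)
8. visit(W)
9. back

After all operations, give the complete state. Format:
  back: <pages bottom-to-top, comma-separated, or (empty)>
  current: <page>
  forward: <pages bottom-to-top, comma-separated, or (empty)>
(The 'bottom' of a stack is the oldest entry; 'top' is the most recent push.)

After 1 (visit(B)): cur=B back=1 fwd=0
After 2 (back): cur=HOME back=0 fwd=1
After 3 (forward): cur=B back=1 fwd=0
After 4 (back): cur=HOME back=0 fwd=1
After 5 (forward): cur=B back=1 fwd=0
After 6 (back): cur=HOME back=0 fwd=1
After 7 (visit(S)): cur=S back=1 fwd=0
After 8 (visit(W)): cur=W back=2 fwd=0
After 9 (back): cur=S back=1 fwd=1

Answer: back: HOME
current: S
forward: W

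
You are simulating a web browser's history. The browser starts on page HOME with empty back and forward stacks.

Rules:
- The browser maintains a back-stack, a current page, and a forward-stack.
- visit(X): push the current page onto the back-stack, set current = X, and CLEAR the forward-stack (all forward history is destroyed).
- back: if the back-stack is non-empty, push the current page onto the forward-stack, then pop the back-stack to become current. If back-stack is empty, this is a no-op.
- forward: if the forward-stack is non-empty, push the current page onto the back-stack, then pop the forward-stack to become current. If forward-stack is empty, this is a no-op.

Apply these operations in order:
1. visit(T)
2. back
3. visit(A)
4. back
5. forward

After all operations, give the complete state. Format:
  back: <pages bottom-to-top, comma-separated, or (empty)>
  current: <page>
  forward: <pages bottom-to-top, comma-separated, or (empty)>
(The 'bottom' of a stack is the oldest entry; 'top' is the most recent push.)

After 1 (visit(T)): cur=T back=1 fwd=0
After 2 (back): cur=HOME back=0 fwd=1
After 3 (visit(A)): cur=A back=1 fwd=0
After 4 (back): cur=HOME back=0 fwd=1
After 5 (forward): cur=A back=1 fwd=0

Answer: back: HOME
current: A
forward: (empty)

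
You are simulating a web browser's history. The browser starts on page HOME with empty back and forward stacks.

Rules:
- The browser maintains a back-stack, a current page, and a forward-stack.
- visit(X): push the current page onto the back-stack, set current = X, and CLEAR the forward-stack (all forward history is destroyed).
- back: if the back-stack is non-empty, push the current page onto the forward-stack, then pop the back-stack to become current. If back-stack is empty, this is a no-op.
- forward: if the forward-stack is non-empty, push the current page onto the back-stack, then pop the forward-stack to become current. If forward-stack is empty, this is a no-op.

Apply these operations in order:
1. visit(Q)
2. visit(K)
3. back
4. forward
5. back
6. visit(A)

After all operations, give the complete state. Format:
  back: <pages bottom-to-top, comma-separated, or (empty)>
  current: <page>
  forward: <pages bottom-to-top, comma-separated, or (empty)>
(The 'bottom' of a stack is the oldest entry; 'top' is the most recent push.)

After 1 (visit(Q)): cur=Q back=1 fwd=0
After 2 (visit(K)): cur=K back=2 fwd=0
After 3 (back): cur=Q back=1 fwd=1
After 4 (forward): cur=K back=2 fwd=0
After 5 (back): cur=Q back=1 fwd=1
After 6 (visit(A)): cur=A back=2 fwd=0

Answer: back: HOME,Q
current: A
forward: (empty)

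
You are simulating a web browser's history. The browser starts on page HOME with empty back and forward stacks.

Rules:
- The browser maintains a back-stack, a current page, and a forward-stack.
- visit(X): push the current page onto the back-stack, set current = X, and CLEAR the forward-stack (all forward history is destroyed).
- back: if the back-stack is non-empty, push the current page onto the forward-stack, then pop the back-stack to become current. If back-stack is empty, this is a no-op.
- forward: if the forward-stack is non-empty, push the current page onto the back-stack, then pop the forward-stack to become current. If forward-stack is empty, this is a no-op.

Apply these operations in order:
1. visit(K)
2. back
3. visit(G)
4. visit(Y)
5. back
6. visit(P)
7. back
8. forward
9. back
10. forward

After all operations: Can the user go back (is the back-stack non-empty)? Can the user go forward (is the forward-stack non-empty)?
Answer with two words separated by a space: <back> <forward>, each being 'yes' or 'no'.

After 1 (visit(K)): cur=K back=1 fwd=0
After 2 (back): cur=HOME back=0 fwd=1
After 3 (visit(G)): cur=G back=1 fwd=0
After 4 (visit(Y)): cur=Y back=2 fwd=0
After 5 (back): cur=G back=1 fwd=1
After 6 (visit(P)): cur=P back=2 fwd=0
After 7 (back): cur=G back=1 fwd=1
After 8 (forward): cur=P back=2 fwd=0
After 9 (back): cur=G back=1 fwd=1
After 10 (forward): cur=P back=2 fwd=0

Answer: yes no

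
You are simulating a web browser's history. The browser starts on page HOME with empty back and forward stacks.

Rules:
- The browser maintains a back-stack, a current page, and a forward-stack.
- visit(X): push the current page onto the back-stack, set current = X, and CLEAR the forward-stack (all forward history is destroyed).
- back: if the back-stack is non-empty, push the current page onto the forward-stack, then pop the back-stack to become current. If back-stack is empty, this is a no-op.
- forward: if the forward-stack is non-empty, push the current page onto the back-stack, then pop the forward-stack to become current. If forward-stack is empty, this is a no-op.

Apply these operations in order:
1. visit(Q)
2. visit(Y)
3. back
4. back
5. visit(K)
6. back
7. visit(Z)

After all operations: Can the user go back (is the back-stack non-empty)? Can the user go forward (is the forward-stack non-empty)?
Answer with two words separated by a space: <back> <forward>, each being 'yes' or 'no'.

After 1 (visit(Q)): cur=Q back=1 fwd=0
After 2 (visit(Y)): cur=Y back=2 fwd=0
After 3 (back): cur=Q back=1 fwd=1
After 4 (back): cur=HOME back=0 fwd=2
After 5 (visit(K)): cur=K back=1 fwd=0
After 6 (back): cur=HOME back=0 fwd=1
After 7 (visit(Z)): cur=Z back=1 fwd=0

Answer: yes no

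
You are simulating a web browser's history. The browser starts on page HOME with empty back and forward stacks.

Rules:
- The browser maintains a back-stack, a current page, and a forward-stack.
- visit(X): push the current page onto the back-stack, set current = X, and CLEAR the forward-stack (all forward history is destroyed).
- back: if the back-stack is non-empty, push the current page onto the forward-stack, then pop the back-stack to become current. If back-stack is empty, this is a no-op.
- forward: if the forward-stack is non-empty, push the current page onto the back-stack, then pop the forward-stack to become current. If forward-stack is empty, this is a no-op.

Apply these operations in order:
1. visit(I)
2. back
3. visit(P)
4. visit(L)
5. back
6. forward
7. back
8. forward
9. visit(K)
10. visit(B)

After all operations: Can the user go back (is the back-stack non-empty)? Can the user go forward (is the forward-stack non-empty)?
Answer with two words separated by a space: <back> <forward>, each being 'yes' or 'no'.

After 1 (visit(I)): cur=I back=1 fwd=0
After 2 (back): cur=HOME back=0 fwd=1
After 3 (visit(P)): cur=P back=1 fwd=0
After 4 (visit(L)): cur=L back=2 fwd=0
After 5 (back): cur=P back=1 fwd=1
After 6 (forward): cur=L back=2 fwd=0
After 7 (back): cur=P back=1 fwd=1
After 8 (forward): cur=L back=2 fwd=0
After 9 (visit(K)): cur=K back=3 fwd=0
After 10 (visit(B)): cur=B back=4 fwd=0

Answer: yes no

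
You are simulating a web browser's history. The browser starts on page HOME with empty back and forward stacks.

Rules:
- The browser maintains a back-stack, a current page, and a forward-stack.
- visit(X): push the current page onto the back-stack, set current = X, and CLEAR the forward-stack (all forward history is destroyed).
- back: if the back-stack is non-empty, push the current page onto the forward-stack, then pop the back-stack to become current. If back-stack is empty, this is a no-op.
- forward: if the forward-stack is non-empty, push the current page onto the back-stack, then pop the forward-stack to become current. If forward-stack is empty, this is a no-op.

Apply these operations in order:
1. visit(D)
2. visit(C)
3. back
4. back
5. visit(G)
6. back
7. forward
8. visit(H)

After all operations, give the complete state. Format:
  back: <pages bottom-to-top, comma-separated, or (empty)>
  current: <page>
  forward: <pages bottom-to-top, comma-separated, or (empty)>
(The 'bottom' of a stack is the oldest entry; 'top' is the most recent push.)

After 1 (visit(D)): cur=D back=1 fwd=0
After 2 (visit(C)): cur=C back=2 fwd=0
After 3 (back): cur=D back=1 fwd=1
After 4 (back): cur=HOME back=0 fwd=2
After 5 (visit(G)): cur=G back=1 fwd=0
After 6 (back): cur=HOME back=0 fwd=1
After 7 (forward): cur=G back=1 fwd=0
After 8 (visit(H)): cur=H back=2 fwd=0

Answer: back: HOME,G
current: H
forward: (empty)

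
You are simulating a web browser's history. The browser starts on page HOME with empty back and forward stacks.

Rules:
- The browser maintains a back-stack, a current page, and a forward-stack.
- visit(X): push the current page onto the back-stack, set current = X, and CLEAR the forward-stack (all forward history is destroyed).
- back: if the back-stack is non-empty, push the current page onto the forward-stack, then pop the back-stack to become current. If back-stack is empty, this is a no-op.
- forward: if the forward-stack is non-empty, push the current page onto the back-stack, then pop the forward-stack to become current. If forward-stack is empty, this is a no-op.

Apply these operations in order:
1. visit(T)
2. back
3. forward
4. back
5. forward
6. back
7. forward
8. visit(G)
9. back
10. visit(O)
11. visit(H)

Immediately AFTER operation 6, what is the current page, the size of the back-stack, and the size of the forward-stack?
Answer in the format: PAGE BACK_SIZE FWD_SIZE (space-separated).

After 1 (visit(T)): cur=T back=1 fwd=0
After 2 (back): cur=HOME back=0 fwd=1
After 3 (forward): cur=T back=1 fwd=0
After 4 (back): cur=HOME back=0 fwd=1
After 5 (forward): cur=T back=1 fwd=0
After 6 (back): cur=HOME back=0 fwd=1

HOME 0 1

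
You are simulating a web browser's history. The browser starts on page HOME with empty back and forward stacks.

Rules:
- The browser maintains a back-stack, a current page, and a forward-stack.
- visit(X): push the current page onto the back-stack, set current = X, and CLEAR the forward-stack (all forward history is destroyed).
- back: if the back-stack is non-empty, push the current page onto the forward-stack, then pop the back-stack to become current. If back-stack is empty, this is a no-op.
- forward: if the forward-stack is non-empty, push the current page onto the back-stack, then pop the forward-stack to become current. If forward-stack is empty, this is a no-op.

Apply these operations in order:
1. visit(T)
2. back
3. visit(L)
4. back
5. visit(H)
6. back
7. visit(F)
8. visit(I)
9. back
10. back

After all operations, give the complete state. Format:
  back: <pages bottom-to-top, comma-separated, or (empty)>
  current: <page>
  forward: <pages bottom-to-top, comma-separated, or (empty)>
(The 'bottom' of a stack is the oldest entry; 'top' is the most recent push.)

After 1 (visit(T)): cur=T back=1 fwd=0
After 2 (back): cur=HOME back=0 fwd=1
After 3 (visit(L)): cur=L back=1 fwd=0
After 4 (back): cur=HOME back=0 fwd=1
After 5 (visit(H)): cur=H back=1 fwd=0
After 6 (back): cur=HOME back=0 fwd=1
After 7 (visit(F)): cur=F back=1 fwd=0
After 8 (visit(I)): cur=I back=2 fwd=0
After 9 (back): cur=F back=1 fwd=1
After 10 (back): cur=HOME back=0 fwd=2

Answer: back: (empty)
current: HOME
forward: I,F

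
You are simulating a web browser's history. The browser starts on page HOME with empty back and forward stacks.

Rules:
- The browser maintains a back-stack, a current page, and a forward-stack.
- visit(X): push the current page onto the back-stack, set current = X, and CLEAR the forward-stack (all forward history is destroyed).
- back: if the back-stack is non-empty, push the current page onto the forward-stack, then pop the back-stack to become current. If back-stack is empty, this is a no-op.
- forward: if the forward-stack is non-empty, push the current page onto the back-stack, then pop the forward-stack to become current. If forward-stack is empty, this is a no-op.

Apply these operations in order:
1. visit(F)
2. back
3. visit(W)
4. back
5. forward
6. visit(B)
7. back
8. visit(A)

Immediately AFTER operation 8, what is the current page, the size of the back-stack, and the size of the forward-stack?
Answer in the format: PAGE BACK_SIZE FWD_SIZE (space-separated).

After 1 (visit(F)): cur=F back=1 fwd=0
After 2 (back): cur=HOME back=0 fwd=1
After 3 (visit(W)): cur=W back=1 fwd=0
After 4 (back): cur=HOME back=0 fwd=1
After 5 (forward): cur=W back=1 fwd=0
After 6 (visit(B)): cur=B back=2 fwd=0
After 7 (back): cur=W back=1 fwd=1
After 8 (visit(A)): cur=A back=2 fwd=0

A 2 0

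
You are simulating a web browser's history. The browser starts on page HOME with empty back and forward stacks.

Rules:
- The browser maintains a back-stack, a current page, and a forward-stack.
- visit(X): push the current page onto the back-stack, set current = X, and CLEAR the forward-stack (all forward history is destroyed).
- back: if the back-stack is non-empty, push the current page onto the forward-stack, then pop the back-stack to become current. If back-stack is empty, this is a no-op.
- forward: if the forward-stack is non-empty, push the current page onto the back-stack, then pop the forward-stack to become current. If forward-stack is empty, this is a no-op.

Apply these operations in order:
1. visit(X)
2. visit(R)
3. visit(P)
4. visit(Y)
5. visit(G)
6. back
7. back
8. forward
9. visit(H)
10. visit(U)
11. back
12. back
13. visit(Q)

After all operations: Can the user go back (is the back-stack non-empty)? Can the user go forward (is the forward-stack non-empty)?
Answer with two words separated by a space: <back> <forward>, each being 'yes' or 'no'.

After 1 (visit(X)): cur=X back=1 fwd=0
After 2 (visit(R)): cur=R back=2 fwd=0
After 3 (visit(P)): cur=P back=3 fwd=0
After 4 (visit(Y)): cur=Y back=4 fwd=0
After 5 (visit(G)): cur=G back=5 fwd=0
After 6 (back): cur=Y back=4 fwd=1
After 7 (back): cur=P back=3 fwd=2
After 8 (forward): cur=Y back=4 fwd=1
After 9 (visit(H)): cur=H back=5 fwd=0
After 10 (visit(U)): cur=U back=6 fwd=0
After 11 (back): cur=H back=5 fwd=1
After 12 (back): cur=Y back=4 fwd=2
After 13 (visit(Q)): cur=Q back=5 fwd=0

Answer: yes no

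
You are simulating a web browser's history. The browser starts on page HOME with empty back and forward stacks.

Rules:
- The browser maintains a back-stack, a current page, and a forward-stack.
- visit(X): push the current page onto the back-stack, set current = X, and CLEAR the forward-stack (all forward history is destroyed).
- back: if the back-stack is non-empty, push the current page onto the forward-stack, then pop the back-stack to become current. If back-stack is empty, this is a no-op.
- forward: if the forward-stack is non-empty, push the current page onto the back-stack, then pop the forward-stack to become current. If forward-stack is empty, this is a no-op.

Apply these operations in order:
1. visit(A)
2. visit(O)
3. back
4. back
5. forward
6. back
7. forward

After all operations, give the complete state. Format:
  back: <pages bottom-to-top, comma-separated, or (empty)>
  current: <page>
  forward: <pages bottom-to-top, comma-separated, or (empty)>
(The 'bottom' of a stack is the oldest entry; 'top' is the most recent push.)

After 1 (visit(A)): cur=A back=1 fwd=0
After 2 (visit(O)): cur=O back=2 fwd=0
After 3 (back): cur=A back=1 fwd=1
After 4 (back): cur=HOME back=0 fwd=2
After 5 (forward): cur=A back=1 fwd=1
After 6 (back): cur=HOME back=0 fwd=2
After 7 (forward): cur=A back=1 fwd=1

Answer: back: HOME
current: A
forward: O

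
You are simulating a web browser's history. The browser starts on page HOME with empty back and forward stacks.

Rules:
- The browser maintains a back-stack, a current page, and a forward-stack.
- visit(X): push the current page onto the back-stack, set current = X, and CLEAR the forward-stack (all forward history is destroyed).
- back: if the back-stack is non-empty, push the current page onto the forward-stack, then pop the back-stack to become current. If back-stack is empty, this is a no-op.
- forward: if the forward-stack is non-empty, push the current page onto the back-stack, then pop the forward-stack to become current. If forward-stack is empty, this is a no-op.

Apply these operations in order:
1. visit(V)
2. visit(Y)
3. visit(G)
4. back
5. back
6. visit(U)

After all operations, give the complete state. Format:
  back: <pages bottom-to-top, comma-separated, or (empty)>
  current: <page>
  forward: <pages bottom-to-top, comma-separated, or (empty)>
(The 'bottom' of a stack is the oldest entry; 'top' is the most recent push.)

After 1 (visit(V)): cur=V back=1 fwd=0
After 2 (visit(Y)): cur=Y back=2 fwd=0
After 3 (visit(G)): cur=G back=3 fwd=0
After 4 (back): cur=Y back=2 fwd=1
After 5 (back): cur=V back=1 fwd=2
After 6 (visit(U)): cur=U back=2 fwd=0

Answer: back: HOME,V
current: U
forward: (empty)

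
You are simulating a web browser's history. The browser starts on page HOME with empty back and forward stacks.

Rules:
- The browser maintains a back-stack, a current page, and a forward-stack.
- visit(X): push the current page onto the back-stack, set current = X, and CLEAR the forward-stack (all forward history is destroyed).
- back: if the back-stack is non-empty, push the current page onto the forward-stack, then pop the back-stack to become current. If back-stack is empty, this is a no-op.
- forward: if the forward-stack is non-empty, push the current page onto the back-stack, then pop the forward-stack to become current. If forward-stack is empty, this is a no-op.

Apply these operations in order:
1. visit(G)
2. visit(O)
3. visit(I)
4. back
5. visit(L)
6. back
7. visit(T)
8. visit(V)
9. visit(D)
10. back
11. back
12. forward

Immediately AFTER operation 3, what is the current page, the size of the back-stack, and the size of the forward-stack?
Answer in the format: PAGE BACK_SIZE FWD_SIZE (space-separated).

After 1 (visit(G)): cur=G back=1 fwd=0
After 2 (visit(O)): cur=O back=2 fwd=0
After 3 (visit(I)): cur=I back=3 fwd=0

I 3 0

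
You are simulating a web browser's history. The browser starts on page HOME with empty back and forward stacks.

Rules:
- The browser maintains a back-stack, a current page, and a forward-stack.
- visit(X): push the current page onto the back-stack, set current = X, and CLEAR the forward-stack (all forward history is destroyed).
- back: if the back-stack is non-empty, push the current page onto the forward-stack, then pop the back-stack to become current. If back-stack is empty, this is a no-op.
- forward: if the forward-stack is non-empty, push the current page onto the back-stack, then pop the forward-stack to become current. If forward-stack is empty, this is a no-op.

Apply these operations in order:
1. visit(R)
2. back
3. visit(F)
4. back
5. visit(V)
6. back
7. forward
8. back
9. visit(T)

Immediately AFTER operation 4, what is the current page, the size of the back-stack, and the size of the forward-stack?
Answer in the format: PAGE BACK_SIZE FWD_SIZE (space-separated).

After 1 (visit(R)): cur=R back=1 fwd=0
After 2 (back): cur=HOME back=0 fwd=1
After 3 (visit(F)): cur=F back=1 fwd=0
After 4 (back): cur=HOME back=0 fwd=1

HOME 0 1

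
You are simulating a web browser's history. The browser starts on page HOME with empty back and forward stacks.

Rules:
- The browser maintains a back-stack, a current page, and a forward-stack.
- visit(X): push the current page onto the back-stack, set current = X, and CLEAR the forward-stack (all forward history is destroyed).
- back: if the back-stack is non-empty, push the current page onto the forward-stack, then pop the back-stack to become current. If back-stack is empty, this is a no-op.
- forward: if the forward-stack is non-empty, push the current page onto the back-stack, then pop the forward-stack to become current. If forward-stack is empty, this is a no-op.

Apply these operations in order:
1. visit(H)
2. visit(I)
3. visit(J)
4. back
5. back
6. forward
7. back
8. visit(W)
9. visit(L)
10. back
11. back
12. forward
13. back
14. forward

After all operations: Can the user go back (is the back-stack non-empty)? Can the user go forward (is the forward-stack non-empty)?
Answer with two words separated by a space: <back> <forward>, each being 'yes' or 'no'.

After 1 (visit(H)): cur=H back=1 fwd=0
After 2 (visit(I)): cur=I back=2 fwd=0
After 3 (visit(J)): cur=J back=3 fwd=0
After 4 (back): cur=I back=2 fwd=1
After 5 (back): cur=H back=1 fwd=2
After 6 (forward): cur=I back=2 fwd=1
After 7 (back): cur=H back=1 fwd=2
After 8 (visit(W)): cur=W back=2 fwd=0
After 9 (visit(L)): cur=L back=3 fwd=0
After 10 (back): cur=W back=2 fwd=1
After 11 (back): cur=H back=1 fwd=2
After 12 (forward): cur=W back=2 fwd=1
After 13 (back): cur=H back=1 fwd=2
After 14 (forward): cur=W back=2 fwd=1

Answer: yes yes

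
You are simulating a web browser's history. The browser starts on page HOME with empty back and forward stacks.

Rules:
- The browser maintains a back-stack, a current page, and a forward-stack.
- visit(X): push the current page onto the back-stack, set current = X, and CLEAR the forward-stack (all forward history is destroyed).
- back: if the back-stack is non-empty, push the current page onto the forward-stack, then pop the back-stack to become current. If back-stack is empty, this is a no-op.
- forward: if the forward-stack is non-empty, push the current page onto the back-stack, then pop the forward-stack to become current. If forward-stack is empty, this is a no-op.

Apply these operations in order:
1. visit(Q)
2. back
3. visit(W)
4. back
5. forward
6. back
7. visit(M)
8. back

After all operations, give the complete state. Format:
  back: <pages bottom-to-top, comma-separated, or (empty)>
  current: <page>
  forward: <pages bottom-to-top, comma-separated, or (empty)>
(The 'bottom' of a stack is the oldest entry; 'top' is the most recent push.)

After 1 (visit(Q)): cur=Q back=1 fwd=0
After 2 (back): cur=HOME back=0 fwd=1
After 3 (visit(W)): cur=W back=1 fwd=0
After 4 (back): cur=HOME back=0 fwd=1
After 5 (forward): cur=W back=1 fwd=0
After 6 (back): cur=HOME back=0 fwd=1
After 7 (visit(M)): cur=M back=1 fwd=0
After 8 (back): cur=HOME back=0 fwd=1

Answer: back: (empty)
current: HOME
forward: M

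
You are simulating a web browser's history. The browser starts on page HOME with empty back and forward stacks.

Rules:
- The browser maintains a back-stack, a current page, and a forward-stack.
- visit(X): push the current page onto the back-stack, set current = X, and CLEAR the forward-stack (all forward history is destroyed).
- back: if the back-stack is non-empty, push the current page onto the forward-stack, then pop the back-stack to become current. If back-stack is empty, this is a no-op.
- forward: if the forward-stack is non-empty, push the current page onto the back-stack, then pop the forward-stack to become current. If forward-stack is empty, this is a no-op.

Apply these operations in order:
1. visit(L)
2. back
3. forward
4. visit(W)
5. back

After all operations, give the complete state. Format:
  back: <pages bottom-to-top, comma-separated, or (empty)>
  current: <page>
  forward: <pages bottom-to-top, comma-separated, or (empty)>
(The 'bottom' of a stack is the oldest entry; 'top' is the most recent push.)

After 1 (visit(L)): cur=L back=1 fwd=0
After 2 (back): cur=HOME back=0 fwd=1
After 3 (forward): cur=L back=1 fwd=0
After 4 (visit(W)): cur=W back=2 fwd=0
After 5 (back): cur=L back=1 fwd=1

Answer: back: HOME
current: L
forward: W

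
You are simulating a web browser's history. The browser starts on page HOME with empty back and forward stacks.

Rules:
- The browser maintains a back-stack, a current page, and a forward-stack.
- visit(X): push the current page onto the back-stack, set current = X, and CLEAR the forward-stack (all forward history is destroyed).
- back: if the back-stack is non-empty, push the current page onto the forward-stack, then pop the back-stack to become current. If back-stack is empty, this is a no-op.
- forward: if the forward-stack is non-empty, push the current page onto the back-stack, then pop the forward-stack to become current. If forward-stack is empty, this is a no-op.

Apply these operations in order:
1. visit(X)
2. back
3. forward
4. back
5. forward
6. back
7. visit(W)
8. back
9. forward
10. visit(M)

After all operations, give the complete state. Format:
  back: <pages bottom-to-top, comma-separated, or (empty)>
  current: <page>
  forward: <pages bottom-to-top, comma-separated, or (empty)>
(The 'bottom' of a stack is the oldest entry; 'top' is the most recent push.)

Answer: back: HOME,W
current: M
forward: (empty)

Derivation:
After 1 (visit(X)): cur=X back=1 fwd=0
After 2 (back): cur=HOME back=0 fwd=1
After 3 (forward): cur=X back=1 fwd=0
After 4 (back): cur=HOME back=0 fwd=1
After 5 (forward): cur=X back=1 fwd=0
After 6 (back): cur=HOME back=0 fwd=1
After 7 (visit(W)): cur=W back=1 fwd=0
After 8 (back): cur=HOME back=0 fwd=1
After 9 (forward): cur=W back=1 fwd=0
After 10 (visit(M)): cur=M back=2 fwd=0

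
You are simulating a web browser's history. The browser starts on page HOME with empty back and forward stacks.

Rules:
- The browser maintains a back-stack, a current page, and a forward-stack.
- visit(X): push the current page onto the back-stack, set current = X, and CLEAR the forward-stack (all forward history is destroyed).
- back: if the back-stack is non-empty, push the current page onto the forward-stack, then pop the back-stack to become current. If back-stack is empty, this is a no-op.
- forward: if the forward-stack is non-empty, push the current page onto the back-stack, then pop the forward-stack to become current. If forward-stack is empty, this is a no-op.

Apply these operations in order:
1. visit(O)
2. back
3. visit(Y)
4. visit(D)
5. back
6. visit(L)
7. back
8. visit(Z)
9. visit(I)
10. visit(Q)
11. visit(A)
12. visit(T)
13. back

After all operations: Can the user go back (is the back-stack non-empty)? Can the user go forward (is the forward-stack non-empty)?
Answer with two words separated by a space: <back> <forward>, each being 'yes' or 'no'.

After 1 (visit(O)): cur=O back=1 fwd=0
After 2 (back): cur=HOME back=0 fwd=1
After 3 (visit(Y)): cur=Y back=1 fwd=0
After 4 (visit(D)): cur=D back=2 fwd=0
After 5 (back): cur=Y back=1 fwd=1
After 6 (visit(L)): cur=L back=2 fwd=0
After 7 (back): cur=Y back=1 fwd=1
After 8 (visit(Z)): cur=Z back=2 fwd=0
After 9 (visit(I)): cur=I back=3 fwd=0
After 10 (visit(Q)): cur=Q back=4 fwd=0
After 11 (visit(A)): cur=A back=5 fwd=0
After 12 (visit(T)): cur=T back=6 fwd=0
After 13 (back): cur=A back=5 fwd=1

Answer: yes yes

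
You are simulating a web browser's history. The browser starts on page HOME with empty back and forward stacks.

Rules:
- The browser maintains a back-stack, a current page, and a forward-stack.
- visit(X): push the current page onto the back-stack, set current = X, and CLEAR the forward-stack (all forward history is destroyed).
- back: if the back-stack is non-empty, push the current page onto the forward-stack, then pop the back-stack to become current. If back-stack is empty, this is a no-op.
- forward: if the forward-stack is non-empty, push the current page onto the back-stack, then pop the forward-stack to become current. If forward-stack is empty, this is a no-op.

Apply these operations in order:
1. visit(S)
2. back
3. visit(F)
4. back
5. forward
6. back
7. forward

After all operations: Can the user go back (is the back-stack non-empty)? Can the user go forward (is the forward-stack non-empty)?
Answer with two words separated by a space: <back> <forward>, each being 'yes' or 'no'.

Answer: yes no

Derivation:
After 1 (visit(S)): cur=S back=1 fwd=0
After 2 (back): cur=HOME back=0 fwd=1
After 3 (visit(F)): cur=F back=1 fwd=0
After 4 (back): cur=HOME back=0 fwd=1
After 5 (forward): cur=F back=1 fwd=0
After 6 (back): cur=HOME back=0 fwd=1
After 7 (forward): cur=F back=1 fwd=0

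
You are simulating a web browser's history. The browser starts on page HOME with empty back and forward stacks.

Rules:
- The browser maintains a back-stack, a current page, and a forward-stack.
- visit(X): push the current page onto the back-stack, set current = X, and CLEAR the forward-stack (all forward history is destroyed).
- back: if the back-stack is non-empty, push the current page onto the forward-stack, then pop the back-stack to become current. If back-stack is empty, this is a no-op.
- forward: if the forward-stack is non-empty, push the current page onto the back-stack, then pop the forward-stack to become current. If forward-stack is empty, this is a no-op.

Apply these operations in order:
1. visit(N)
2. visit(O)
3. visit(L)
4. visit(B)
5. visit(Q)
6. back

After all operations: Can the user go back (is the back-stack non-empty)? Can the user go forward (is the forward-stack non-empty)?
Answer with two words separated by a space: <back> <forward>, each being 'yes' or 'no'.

Answer: yes yes

Derivation:
After 1 (visit(N)): cur=N back=1 fwd=0
After 2 (visit(O)): cur=O back=2 fwd=0
After 3 (visit(L)): cur=L back=3 fwd=0
After 4 (visit(B)): cur=B back=4 fwd=0
After 5 (visit(Q)): cur=Q back=5 fwd=0
After 6 (back): cur=B back=4 fwd=1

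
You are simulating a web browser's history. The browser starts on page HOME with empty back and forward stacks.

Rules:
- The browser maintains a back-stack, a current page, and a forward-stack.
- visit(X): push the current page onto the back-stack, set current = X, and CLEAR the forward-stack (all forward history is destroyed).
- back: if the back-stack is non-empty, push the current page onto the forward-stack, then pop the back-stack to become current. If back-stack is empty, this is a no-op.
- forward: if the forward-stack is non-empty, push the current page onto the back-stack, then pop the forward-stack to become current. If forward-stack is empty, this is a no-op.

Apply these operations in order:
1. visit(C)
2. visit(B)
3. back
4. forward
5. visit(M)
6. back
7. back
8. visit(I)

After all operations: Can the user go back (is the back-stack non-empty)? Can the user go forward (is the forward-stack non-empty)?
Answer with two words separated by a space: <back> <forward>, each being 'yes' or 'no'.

After 1 (visit(C)): cur=C back=1 fwd=0
After 2 (visit(B)): cur=B back=2 fwd=0
After 3 (back): cur=C back=1 fwd=1
After 4 (forward): cur=B back=2 fwd=0
After 5 (visit(M)): cur=M back=3 fwd=0
After 6 (back): cur=B back=2 fwd=1
After 7 (back): cur=C back=1 fwd=2
After 8 (visit(I)): cur=I back=2 fwd=0

Answer: yes no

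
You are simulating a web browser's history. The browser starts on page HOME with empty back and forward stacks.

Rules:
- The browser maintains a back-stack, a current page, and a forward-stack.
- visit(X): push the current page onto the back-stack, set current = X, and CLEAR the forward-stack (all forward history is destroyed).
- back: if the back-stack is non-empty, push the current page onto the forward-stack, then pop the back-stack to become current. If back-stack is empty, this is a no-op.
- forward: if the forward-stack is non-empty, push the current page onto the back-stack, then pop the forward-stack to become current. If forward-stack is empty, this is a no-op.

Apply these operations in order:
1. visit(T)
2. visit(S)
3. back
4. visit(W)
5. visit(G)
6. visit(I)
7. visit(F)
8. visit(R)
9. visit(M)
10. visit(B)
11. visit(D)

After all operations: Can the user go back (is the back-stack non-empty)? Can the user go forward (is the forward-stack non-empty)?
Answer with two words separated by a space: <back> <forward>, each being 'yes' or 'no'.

After 1 (visit(T)): cur=T back=1 fwd=0
After 2 (visit(S)): cur=S back=2 fwd=0
After 3 (back): cur=T back=1 fwd=1
After 4 (visit(W)): cur=W back=2 fwd=0
After 5 (visit(G)): cur=G back=3 fwd=0
After 6 (visit(I)): cur=I back=4 fwd=0
After 7 (visit(F)): cur=F back=5 fwd=0
After 8 (visit(R)): cur=R back=6 fwd=0
After 9 (visit(M)): cur=M back=7 fwd=0
After 10 (visit(B)): cur=B back=8 fwd=0
After 11 (visit(D)): cur=D back=9 fwd=0

Answer: yes no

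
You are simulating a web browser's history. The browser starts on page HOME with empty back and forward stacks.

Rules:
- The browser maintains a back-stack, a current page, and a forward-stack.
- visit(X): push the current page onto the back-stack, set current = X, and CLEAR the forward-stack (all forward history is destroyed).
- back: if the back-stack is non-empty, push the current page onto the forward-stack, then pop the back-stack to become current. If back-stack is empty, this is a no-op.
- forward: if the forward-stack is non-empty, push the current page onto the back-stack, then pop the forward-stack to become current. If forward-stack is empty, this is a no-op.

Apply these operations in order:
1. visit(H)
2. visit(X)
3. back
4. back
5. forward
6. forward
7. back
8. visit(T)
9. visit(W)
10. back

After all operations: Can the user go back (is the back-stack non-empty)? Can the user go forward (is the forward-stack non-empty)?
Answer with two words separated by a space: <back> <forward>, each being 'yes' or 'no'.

Answer: yes yes

Derivation:
After 1 (visit(H)): cur=H back=1 fwd=0
After 2 (visit(X)): cur=X back=2 fwd=0
After 3 (back): cur=H back=1 fwd=1
After 4 (back): cur=HOME back=0 fwd=2
After 5 (forward): cur=H back=1 fwd=1
After 6 (forward): cur=X back=2 fwd=0
After 7 (back): cur=H back=1 fwd=1
After 8 (visit(T)): cur=T back=2 fwd=0
After 9 (visit(W)): cur=W back=3 fwd=0
After 10 (back): cur=T back=2 fwd=1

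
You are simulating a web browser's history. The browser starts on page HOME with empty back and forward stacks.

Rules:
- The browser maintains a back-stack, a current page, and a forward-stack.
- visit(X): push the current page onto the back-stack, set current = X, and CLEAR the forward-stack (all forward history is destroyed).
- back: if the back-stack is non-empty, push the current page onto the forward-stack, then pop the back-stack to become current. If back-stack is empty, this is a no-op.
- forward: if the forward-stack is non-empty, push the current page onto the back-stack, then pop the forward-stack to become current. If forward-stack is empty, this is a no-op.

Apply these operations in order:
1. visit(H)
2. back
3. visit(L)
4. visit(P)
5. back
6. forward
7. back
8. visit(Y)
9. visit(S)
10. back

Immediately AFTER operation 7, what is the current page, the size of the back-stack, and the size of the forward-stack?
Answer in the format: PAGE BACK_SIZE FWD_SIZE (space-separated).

After 1 (visit(H)): cur=H back=1 fwd=0
After 2 (back): cur=HOME back=0 fwd=1
After 3 (visit(L)): cur=L back=1 fwd=0
After 4 (visit(P)): cur=P back=2 fwd=0
After 5 (back): cur=L back=1 fwd=1
After 6 (forward): cur=P back=2 fwd=0
After 7 (back): cur=L back=1 fwd=1

L 1 1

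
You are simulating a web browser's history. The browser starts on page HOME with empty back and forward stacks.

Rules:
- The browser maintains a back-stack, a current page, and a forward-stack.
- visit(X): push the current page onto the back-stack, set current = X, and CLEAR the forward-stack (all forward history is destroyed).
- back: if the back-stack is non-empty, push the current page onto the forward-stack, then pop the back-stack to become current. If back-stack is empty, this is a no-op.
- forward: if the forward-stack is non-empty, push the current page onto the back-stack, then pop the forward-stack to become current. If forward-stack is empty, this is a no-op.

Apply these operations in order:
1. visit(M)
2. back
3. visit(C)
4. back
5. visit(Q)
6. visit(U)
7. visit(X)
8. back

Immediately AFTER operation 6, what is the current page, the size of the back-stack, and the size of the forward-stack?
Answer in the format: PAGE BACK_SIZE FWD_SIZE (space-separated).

After 1 (visit(M)): cur=M back=1 fwd=0
After 2 (back): cur=HOME back=0 fwd=1
After 3 (visit(C)): cur=C back=1 fwd=0
After 4 (back): cur=HOME back=0 fwd=1
After 5 (visit(Q)): cur=Q back=1 fwd=0
After 6 (visit(U)): cur=U back=2 fwd=0

U 2 0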